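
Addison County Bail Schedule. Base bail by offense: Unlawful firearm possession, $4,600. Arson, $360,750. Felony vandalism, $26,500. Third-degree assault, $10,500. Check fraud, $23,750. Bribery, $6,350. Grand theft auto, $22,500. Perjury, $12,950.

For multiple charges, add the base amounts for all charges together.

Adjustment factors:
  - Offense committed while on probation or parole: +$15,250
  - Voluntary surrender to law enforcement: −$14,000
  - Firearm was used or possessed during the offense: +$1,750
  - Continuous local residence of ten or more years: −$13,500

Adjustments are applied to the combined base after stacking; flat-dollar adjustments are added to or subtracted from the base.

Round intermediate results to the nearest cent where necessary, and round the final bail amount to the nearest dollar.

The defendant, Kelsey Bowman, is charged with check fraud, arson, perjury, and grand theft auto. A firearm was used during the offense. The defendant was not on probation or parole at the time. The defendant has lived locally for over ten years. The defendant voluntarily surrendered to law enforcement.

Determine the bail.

$394,200

Base amounts from the schedule: check fraud $23,750; arson $360,750; perjury $12,950; grand theft auto $22,500.
Stacking rule: sum of all bases. $23,750 + $360,750 + $12,950 + $22,500 = $419,950.
Voluntary surrender to law enforcement (−$14,000 flat): $419,950 − $14,000 = $405,950.
Firearm was used or possessed during the offense (+$1,750 flat): $405,950 + $1,750 = $407,700.
Continuous local residence of ten or more years (−$13,500 flat): $407,700 − $13,500 = $394,200.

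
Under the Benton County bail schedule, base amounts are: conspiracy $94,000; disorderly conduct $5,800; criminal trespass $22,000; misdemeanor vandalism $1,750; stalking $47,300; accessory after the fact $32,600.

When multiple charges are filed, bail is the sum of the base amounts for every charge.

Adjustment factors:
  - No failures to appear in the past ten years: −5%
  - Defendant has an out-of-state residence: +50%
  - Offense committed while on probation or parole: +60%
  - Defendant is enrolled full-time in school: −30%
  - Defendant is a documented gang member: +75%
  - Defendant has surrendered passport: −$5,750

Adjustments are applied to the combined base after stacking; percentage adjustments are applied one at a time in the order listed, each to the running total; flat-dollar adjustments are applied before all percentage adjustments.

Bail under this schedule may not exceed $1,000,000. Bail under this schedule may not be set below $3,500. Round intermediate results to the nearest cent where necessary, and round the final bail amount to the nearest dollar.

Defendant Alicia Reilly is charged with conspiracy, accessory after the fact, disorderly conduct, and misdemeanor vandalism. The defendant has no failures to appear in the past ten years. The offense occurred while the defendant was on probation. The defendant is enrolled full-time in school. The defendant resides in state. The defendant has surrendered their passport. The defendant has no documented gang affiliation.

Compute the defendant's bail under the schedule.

Base amounts from the schedule: conspiracy $94,000; accessory after the fact $32,600; disorderly conduct $5,800; misdemeanor vandalism $1,750.
Stacking rule: sum of all bases. $94,000 + $32,600 + $5,800 + $1,750 = $134,150.
Defendant has surrendered passport (−$5,750 flat): $134,150 − $5,750 = $128,400.
No failures to appear in the past ten years (−5%): $128,400 × 0.95 = $121,980.
Offense committed while on probation or parole (+60%): $121,980 × 1.6 = $195,168.
Defendant is enrolled full-time in school (−30%): $195,168 × 0.7 = $136,617.60.
$136,617.60 is within the $1,000,000 maximum.
$136,617.60 is at or above the $3,500 minimum.
Rounded to the nearest dollar: $136,618.

$136,618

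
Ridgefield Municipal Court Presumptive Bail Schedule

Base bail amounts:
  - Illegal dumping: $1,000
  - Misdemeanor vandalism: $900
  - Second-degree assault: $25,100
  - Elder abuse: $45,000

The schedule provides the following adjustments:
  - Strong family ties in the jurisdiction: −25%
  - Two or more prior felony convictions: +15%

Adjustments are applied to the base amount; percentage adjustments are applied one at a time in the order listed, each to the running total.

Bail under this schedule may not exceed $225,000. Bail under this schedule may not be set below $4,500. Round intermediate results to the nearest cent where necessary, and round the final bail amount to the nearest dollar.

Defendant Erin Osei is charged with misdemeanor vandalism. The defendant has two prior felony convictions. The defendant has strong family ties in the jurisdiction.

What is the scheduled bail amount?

Base amounts from the schedule: misdemeanor vandalism $900.
Single charge. Combined base = $900.
Strong family ties in the jurisdiction (−25%): $900 × 0.75 = $675.
Two or more prior felony convictions (+15%): $675 × 1.15 = $776.25.
$776.25 is within the $225,000 maximum.
Result $776.25 is below the minimum of $4,500; bail is set at the minimum $4,500.

$4,500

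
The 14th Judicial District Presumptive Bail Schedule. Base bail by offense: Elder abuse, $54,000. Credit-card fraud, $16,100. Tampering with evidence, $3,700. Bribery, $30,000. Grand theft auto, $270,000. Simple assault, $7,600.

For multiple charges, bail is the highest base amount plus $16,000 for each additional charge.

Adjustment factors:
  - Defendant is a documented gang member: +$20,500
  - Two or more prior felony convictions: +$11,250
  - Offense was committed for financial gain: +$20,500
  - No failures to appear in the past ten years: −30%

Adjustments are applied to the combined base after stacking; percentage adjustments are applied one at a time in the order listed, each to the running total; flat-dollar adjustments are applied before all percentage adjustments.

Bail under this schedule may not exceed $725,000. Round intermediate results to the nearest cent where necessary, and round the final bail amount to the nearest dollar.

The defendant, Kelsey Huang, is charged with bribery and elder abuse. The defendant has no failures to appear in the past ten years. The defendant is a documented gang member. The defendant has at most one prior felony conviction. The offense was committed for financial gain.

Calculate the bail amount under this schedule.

$77,700

Base amounts from the schedule: bribery $30,000; elder abuse $54,000.
Stacking rule: highest base plus $16,000 per additional charge. Highest is elder abuse at $54,000; 1 additional charge → +$16,000. Combined base = $70,000.
Defendant is a documented gang member (+$20,500 flat): $70,000 + $20,500 = $90,500.
Offense was committed for financial gain (+$20,500 flat): $90,500 + $20,500 = $111,000.
No failures to appear in the past ten years (−30%): $111,000 × 0.7 = $77,700.
$77,700 is within the $725,000 maximum.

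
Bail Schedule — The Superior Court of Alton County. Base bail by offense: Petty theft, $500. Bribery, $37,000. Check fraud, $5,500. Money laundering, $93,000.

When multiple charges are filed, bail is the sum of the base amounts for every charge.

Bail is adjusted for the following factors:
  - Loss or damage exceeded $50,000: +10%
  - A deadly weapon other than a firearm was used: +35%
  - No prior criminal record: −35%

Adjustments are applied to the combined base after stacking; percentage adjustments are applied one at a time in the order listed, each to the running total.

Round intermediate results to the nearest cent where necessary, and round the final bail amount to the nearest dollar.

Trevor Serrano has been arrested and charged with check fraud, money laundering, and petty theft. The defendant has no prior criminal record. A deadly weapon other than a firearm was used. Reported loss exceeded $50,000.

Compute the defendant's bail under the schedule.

Base amounts from the schedule: check fraud $5,500; money laundering $93,000; petty theft $500.
Stacking rule: sum of all bases. $5,500 + $93,000 + $500 = $99,000.
Loss or damage exceeded $50,000 (+10%): $99,000 × 1.1 = $108,900.
A deadly weapon other than a firearm was used (+35%): $108,900 × 1.35 = $147,015.
No prior criminal record (−35%): $147,015 × 0.65 = $95,559.75.
Rounded to the nearest dollar: $95,560.

$95,560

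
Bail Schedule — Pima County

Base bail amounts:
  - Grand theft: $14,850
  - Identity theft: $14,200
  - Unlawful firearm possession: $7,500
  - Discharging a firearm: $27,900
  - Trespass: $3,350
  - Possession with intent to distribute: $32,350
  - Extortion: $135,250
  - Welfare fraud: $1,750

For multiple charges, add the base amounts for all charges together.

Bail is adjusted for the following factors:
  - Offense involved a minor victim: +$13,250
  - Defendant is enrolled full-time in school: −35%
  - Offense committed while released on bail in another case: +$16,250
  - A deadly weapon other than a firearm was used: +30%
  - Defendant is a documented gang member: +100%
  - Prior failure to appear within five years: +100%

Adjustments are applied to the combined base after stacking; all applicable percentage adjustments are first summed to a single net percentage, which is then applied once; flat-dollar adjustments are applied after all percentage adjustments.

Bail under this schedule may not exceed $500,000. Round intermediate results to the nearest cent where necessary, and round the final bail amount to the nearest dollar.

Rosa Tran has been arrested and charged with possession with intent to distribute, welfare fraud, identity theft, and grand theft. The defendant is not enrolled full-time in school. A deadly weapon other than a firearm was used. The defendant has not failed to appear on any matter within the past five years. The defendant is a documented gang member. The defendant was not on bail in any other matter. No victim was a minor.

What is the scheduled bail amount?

Base amounts from the schedule: possession with intent to distribute $32,350; welfare fraud $1,750; identity theft $14,200; grand theft $14,850.
Stacking rule: sum of all bases. $32,350 + $1,750 + $14,200 + $14,850 = $63,150.
Net percentage adjustment: +30% +100% = +130%. $63,150 × 2.3 = $145,245.
$145,245 is within the $500,000 maximum.

$145,245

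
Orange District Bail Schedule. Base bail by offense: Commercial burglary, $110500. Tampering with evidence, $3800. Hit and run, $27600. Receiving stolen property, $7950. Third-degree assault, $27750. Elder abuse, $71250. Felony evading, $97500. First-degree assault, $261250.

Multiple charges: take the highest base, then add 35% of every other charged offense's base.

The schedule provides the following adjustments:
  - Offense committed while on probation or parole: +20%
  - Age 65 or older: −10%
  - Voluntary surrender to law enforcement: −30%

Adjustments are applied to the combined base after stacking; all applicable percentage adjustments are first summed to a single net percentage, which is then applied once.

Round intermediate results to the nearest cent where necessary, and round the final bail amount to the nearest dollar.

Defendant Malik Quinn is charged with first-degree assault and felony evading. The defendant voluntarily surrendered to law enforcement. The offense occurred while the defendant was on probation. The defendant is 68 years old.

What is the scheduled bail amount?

$236300

Base amounts from the schedule: first-degree assault $261250; felony evading $97500.
Stacking rule: highest base plus 35% of each additional charge. Highest is first-degree assault at $261250. Additional: $97500 × 35% = $34125. Combined base = $261250 + $34125 = $295375.
Net percentage adjustment: +20% −10% −30% = −20%. $295375 × 0.8 = $236300.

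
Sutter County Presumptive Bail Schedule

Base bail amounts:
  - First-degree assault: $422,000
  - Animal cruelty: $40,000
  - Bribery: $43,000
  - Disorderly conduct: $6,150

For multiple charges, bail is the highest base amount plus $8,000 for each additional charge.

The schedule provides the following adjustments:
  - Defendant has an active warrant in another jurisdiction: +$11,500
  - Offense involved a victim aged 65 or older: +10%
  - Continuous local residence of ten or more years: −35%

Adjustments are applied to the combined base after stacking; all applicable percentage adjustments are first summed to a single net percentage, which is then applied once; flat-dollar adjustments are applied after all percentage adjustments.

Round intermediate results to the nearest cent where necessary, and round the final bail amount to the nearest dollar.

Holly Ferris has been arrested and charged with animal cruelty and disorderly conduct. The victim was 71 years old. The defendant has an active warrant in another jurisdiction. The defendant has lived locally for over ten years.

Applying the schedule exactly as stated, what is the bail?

$47,500

Base amounts from the schedule: animal cruelty $40,000; disorderly conduct $6,150.
Stacking rule: highest base plus $8,000 per additional charge. Highest is animal cruelty at $40,000; 1 additional charge → +$8,000. Combined base = $48,000.
Net percentage adjustment: +10% −35% = −25%. $48,000 × 0.75 = $36,000.
Defendant has an active warrant in another jurisdiction (+$11,500 flat): $36,000 + $11,500 = $47,500.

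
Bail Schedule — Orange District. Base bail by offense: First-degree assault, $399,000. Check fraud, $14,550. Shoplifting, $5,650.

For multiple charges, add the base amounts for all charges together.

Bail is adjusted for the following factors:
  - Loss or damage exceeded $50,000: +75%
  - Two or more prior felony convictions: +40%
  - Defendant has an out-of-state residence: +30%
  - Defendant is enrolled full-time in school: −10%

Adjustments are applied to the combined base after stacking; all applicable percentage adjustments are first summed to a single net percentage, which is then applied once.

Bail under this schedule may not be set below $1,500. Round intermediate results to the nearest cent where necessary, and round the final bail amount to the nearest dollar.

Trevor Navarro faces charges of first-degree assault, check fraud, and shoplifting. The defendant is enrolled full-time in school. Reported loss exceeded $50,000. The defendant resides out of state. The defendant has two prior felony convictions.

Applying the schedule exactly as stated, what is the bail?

$985,120

Base amounts from the schedule: first-degree assault $399,000; check fraud $14,550; shoplifting $5,650.
Stacking rule: sum of all bases. $399,000 + $14,550 + $5,650 = $419,200.
Net percentage adjustment: +75% +40% +30% −10% = +135%. $419,200 × 2.35 = $985,120.
$985,120 is at or above the $1,500 minimum.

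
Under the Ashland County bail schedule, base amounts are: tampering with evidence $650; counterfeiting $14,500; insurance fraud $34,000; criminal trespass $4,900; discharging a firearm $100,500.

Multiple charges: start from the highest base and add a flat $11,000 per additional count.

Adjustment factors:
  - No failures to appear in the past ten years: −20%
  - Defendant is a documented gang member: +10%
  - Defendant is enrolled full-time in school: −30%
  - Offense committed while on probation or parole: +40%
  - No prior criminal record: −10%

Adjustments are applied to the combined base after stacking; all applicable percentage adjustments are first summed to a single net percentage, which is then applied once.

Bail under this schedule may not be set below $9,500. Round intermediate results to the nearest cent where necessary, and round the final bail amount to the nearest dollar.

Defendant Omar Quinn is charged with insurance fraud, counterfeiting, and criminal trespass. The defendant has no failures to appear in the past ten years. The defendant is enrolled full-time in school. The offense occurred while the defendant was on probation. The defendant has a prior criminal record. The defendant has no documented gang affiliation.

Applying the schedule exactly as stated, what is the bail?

Base amounts from the schedule: insurance fraud $34,000; counterfeiting $14,500; criminal trespass $4,900.
Stacking rule: highest base plus $11,000 per additional charge. Highest is insurance fraud at $34,000; 2 additional charges → +$22,000. Combined base = $56,000.
Net percentage adjustment: −20% −30% +40% = −10%. $56,000 × 0.9 = $50,400.
$50,400 is at or above the $9,500 minimum.

$50,400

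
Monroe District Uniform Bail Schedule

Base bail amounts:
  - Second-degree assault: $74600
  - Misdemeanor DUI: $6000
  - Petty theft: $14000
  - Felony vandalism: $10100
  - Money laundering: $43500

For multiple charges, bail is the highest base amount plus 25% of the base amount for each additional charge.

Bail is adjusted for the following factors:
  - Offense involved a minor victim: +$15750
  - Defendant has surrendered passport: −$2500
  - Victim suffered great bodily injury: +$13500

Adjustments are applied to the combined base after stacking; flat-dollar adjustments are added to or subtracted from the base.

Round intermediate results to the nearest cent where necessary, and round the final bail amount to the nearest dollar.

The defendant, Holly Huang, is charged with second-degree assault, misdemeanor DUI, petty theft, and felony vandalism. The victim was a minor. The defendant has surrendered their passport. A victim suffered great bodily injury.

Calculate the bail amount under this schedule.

$108875

Base amounts from the schedule: second-degree assault $74600; misdemeanor DUI $6000; petty theft $14000; felony vandalism $10100.
Stacking rule: highest base plus 25% of each additional charge. Highest is second-degree assault at $74600. Additional: $6000 × 25% = $1500; $14000 × 25% = $3500; $10100 × 25% = $2525. Combined base = $74600 + $7525 = $82125.
Offense involved a minor victim (+$15750 flat): $82125 + $15750 = $97875.
Defendant has surrendered passport (−$2500 flat): $97875 − $2500 = $95375.
Victim suffered great bodily injury (+$13500 flat): $95375 + $13500 = $108875.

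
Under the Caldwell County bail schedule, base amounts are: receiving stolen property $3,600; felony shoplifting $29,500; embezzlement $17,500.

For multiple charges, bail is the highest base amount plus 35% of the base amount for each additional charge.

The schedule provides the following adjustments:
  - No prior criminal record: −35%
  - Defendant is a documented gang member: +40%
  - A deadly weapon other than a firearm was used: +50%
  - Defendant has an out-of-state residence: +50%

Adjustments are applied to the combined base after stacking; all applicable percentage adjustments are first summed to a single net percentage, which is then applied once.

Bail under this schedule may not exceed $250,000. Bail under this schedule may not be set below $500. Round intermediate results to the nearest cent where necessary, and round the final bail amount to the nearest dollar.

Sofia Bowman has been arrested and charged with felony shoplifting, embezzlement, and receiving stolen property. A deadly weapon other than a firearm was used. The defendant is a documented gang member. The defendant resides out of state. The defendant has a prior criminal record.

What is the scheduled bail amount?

Base amounts from the schedule: felony shoplifting $29,500; embezzlement $17,500; receiving stolen property $3,600.
Stacking rule: highest base plus 35% of each additional charge. Highest is felony shoplifting at $29,500. Additional: $17,500 × 35% = $6,125; $3,600 × 35% = $1,260. Combined base = $29,500 + $7,385 = $36,885.
Net percentage adjustment: +40% +50% +50% = +140%. $36,885 × 2.4 = $88,524.
$88,524 is within the $250,000 maximum.
$88,524 is at or above the $500 minimum.

$88,524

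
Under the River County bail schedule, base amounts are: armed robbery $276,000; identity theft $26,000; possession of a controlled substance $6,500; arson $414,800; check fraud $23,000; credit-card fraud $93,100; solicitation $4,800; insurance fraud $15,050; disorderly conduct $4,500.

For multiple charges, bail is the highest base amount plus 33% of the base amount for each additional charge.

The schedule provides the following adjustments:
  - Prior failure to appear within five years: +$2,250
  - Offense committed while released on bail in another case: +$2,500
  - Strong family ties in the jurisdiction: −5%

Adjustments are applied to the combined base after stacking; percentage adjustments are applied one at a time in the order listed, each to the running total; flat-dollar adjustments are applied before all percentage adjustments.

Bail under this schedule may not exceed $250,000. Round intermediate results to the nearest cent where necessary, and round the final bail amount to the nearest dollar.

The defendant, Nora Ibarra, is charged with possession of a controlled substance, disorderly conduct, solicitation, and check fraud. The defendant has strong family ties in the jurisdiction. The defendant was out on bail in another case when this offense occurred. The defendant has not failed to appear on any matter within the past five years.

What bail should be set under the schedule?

Base amounts from the schedule: possession of a controlled substance $6,500; disorderly conduct $4,500; solicitation $4,800; check fraud $23,000.
Stacking rule: highest base plus 33% of each additional charge. Highest is check fraud at $23,000. Additional: $6,500 × 33% = $2,145; $4,500 × 33% = $1,485; $4,800 × 33% = $1,584. Combined base = $23,000 + $5,214 = $28,214.
Offense committed while released on bail in another case (+$2,500 flat): $28,214 + $2,500 = $30,714.
Strong family ties in the jurisdiction (−5%): $30,714 × 0.95 = $29,178.30.
$29,178.30 is within the $250,000 maximum.
Rounded to the nearest dollar: $29,178.

$29,178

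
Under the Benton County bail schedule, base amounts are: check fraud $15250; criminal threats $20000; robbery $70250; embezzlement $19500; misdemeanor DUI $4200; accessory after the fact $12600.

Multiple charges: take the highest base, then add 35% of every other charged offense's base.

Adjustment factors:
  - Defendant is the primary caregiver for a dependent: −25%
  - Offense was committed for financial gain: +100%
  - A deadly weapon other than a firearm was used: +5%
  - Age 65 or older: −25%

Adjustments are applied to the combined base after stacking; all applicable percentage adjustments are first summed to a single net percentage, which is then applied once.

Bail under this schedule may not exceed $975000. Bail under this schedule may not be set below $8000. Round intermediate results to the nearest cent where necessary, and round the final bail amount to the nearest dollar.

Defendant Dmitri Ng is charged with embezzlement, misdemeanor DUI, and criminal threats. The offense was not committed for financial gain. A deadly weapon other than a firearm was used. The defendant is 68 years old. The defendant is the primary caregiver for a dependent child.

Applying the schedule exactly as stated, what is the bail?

Base amounts from the schedule: embezzlement $19500; misdemeanor DUI $4200; criminal threats $20000.
Stacking rule: highest base plus 35% of each additional charge. Highest is criminal threats at $20000. Additional: $19500 × 35% = $6825; $4200 × 35% = $1470. Combined base = $20000 + $8295 = $28295.
Net percentage adjustment: −25% +5% −25% = −45%. $28295 × 0.55 = $15562.25.
$15562.25 is within the $975000 maximum.
$15562.25 is at or above the $8000 minimum.
Rounded to the nearest dollar: $15562.

$15562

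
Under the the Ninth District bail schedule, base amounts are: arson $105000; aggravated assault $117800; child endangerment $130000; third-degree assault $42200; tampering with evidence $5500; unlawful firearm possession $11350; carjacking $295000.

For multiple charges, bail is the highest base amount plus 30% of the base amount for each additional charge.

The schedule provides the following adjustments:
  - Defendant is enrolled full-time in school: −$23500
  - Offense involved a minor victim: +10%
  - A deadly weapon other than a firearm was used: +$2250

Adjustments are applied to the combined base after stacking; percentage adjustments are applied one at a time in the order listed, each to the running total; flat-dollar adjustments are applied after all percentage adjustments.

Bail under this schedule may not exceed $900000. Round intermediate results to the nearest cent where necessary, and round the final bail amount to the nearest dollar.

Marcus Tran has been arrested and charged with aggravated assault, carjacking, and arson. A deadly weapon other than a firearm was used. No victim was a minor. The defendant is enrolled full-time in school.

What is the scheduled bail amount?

Base amounts from the schedule: aggravated assault $117800; carjacking $295000; arson $105000.
Stacking rule: highest base plus 30% of each additional charge. Highest is carjacking at $295000. Additional: $117800 × 30% = $35340; $105000 × 30% = $31500. Combined base = $295000 + $66840 = $361840.
Defendant is enrolled full-time in school (−$23500 flat): $361840 − $23500 = $338340.
A deadly weapon other than a firearm was used (+$2250 flat): $338340 + $2250 = $340590.
$340590 is within the $900000 maximum.

$340590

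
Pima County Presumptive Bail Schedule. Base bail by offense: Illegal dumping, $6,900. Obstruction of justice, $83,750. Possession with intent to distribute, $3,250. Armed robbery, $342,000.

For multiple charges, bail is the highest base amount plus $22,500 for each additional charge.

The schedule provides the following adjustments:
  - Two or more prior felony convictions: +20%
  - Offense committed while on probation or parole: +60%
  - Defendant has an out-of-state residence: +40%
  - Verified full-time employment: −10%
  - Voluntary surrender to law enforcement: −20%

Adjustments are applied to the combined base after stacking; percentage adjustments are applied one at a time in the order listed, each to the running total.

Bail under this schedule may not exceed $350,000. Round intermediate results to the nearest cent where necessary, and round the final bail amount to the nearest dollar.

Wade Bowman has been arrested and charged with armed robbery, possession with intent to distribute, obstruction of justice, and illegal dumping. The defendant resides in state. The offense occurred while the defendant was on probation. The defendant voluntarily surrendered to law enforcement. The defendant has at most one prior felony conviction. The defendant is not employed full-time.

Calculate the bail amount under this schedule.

$350,000

Base amounts from the schedule: armed robbery $342,000; possession with intent to distribute $3,250; obstruction of justice $83,750; illegal dumping $6,900.
Stacking rule: highest base plus $22,500 per additional charge. Highest is armed robbery at $342,000; 3 additional charges → +$67,500. Combined base = $409,500.
Offense committed while on probation or parole (+60%): $409,500 × 1.6 = $655,200.
Voluntary surrender to law enforcement (−20%): $655,200 × 0.8 = $524,160.
Result $524,160 exceeds the maximum of $350,000; bail is capped at $350,000.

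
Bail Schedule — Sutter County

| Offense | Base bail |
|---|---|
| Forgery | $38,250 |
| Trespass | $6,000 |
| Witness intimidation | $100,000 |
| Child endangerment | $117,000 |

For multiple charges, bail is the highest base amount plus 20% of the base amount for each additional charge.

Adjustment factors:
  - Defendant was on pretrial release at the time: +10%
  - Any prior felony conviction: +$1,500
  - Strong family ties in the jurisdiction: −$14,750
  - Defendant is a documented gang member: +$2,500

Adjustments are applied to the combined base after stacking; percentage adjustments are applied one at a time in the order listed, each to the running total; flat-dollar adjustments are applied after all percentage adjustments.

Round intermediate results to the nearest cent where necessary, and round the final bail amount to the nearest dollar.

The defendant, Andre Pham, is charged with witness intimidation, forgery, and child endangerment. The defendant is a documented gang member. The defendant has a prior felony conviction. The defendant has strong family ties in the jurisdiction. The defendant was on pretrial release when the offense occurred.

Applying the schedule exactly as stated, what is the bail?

Base amounts from the schedule: witness intimidation $100,000; forgery $38,250; child endangerment $117,000.
Stacking rule: highest base plus 20% of each additional charge. Highest is child endangerment at $117,000. Additional: $100,000 × 20% = $20,000; $38,250 × 20% = $7,650. Combined base = $117,000 + $27,650 = $144,650.
Defendant was on pretrial release at the time (+10%): $144,650 × 1.1 = $159,115.
Any prior felony conviction (+$1,500 flat): $159,115 + $1,500 = $160,615.
Strong family ties in the jurisdiction (−$14,750 flat): $160,615 − $14,750 = $145,865.
Defendant is a documented gang member (+$2,500 flat): $145,865 + $2,500 = $148,365.

$148,365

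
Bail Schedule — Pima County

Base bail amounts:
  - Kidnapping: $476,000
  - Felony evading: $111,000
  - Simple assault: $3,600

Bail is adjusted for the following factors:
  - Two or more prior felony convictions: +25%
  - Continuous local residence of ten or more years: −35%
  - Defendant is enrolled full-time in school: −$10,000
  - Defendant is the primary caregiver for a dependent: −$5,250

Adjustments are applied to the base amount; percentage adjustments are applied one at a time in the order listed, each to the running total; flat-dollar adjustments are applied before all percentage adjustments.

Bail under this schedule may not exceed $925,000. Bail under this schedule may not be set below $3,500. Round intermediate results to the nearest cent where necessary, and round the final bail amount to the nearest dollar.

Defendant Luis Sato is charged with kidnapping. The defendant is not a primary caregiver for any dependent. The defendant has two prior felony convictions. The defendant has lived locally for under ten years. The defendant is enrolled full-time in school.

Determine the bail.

$582,500

Base amounts from the schedule: kidnapping $476,000.
Single charge. Combined base = $476,000.
Defendant is enrolled full-time in school (−$10,000 flat): $476,000 − $10,000 = $466,000.
Two or more prior felony convictions (+25%): $466,000 × 1.25 = $582,500.
$582,500 is within the $925,000 maximum.
$582,500 is at or above the $3,500 minimum.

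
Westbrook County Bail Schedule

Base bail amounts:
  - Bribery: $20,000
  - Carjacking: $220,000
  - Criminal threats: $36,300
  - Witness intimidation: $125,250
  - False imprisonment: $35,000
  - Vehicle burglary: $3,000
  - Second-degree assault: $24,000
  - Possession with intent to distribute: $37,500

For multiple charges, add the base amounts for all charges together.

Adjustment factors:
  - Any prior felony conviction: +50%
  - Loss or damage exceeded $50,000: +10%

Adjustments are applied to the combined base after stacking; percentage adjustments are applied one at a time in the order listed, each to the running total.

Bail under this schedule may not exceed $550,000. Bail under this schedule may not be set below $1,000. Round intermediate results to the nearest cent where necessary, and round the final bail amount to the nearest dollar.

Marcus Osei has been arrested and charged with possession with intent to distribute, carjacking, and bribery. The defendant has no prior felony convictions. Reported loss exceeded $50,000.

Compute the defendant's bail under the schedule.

$305,250

Base amounts from the schedule: possession with intent to distribute $37,500; carjacking $220,000; bribery $20,000.
Stacking rule: sum of all bases. $37,500 + $220,000 + $20,000 = $277,500.
Loss or damage exceeded $50,000 (+10%): $277,500 × 1.1 = $305,250.
$305,250 is within the $550,000 maximum.
$305,250 is at or above the $1,000 minimum.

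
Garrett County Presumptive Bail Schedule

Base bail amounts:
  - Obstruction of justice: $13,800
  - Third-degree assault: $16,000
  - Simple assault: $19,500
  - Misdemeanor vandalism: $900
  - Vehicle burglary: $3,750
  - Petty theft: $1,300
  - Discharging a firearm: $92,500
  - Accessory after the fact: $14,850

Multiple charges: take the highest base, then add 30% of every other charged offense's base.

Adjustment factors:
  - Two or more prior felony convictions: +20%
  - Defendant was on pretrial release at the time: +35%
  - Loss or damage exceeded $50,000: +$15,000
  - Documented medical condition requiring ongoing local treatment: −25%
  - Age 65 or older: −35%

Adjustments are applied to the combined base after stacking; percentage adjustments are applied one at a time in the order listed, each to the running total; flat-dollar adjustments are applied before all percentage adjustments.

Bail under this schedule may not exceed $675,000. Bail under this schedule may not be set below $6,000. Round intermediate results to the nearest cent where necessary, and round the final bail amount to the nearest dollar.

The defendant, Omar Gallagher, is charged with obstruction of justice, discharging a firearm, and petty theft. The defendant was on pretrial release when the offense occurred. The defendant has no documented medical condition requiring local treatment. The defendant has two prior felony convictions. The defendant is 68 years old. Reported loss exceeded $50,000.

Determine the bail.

$117,968

Base amounts from the schedule: obstruction of justice $13,800; discharging a firearm $92,500; petty theft $1,300.
Stacking rule: highest base plus 30% of each additional charge. Highest is discharging a firearm at $92,500. Additional: $13,800 × 30% = $4,140; $1,300 × 30% = $390. Combined base = $92,500 + $4,530 = $97,030.
Loss or damage exceeded $50,000 (+$15,000 flat): $97,030 + $15,000 = $112,030.
Two or more prior felony convictions (+20%): $112,030 × 1.2 = $134,436.
Defendant was on pretrial release at the time (+35%): $134,436 × 1.35 = $181,488.60.
Age 65 or older (−35%): $181,488.60 × 0.65 = $117,967.59.
$117,967.59 is within the $675,000 maximum.
$117,967.59 is at or above the $6,000 minimum.
Rounded to the nearest dollar: $117,968.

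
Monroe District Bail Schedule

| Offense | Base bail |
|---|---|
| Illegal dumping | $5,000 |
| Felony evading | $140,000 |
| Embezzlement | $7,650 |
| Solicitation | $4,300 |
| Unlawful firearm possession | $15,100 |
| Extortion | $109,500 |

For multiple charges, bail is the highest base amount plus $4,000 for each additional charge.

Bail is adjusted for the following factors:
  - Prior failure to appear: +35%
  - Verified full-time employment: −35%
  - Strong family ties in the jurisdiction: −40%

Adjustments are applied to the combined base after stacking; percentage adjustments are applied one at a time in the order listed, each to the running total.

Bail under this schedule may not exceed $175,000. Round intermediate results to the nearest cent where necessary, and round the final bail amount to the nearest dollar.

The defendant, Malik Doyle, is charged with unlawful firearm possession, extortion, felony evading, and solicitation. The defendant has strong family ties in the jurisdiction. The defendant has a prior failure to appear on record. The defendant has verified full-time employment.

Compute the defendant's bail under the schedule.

Base amounts from the schedule: unlawful firearm possession $15,100; extortion $109,500; felony evading $140,000; solicitation $4,300.
Stacking rule: highest base plus $4,000 per additional charge. Highest is felony evading at $140,000; 3 additional charges → +$12,000. Combined base = $152,000.
Prior failure to appear (+35%): $152,000 × 1.35 = $205,200.
Verified full-time employment (−35%): $205,200 × 0.65 = $133,380.
Strong family ties in the jurisdiction (−40%): $133,380 × 0.6 = $80,028.
$80,028 is within the $175,000 maximum.

$80,028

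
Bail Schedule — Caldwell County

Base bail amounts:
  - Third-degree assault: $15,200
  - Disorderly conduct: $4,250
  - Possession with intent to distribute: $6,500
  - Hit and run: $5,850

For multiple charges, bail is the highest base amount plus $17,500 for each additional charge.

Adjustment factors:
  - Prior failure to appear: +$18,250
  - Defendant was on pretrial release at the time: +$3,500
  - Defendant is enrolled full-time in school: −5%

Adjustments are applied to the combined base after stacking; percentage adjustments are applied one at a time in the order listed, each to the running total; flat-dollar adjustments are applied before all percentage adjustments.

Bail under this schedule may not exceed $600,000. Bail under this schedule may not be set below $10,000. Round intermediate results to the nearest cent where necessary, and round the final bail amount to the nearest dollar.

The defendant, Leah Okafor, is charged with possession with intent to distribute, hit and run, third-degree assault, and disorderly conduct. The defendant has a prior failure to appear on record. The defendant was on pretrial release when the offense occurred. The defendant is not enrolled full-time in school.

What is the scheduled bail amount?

$89,450

Base amounts from the schedule: possession with intent to distribute $6,500; hit and run $5,850; third-degree assault $15,200; disorderly conduct $4,250.
Stacking rule: highest base plus $17,500 per additional charge. Highest is third-degree assault at $15,200; 3 additional charges → +$52,500. Combined base = $67,700.
Prior failure to appear (+$18,250 flat): $67,700 + $18,250 = $85,950.
Defendant was on pretrial release at the time (+$3,500 flat): $85,950 + $3,500 = $89,450.
$89,450 is within the $600,000 maximum.
$89,450 is at or above the $10,000 minimum.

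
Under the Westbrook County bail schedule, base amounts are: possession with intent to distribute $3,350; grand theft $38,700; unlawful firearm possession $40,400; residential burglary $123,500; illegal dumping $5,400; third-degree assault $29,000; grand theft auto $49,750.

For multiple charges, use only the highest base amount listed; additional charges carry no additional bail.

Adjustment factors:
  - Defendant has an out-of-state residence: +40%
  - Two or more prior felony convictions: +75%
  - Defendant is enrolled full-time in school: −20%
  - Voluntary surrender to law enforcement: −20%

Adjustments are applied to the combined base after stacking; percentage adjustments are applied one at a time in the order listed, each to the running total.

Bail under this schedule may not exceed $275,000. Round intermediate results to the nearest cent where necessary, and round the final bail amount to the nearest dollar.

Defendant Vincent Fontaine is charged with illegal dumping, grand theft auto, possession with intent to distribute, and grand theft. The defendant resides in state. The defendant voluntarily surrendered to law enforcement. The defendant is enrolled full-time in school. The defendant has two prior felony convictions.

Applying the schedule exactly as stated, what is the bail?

Base amounts from the schedule: illegal dumping $5,400; grand theft auto $49,750; possession with intent to distribute $3,350; grand theft $38,700.
Stacking rule: use the highest base only. Highest is grand theft auto at $49,750. Combined base = $49,750.
Two or more prior felony convictions (+75%): $49,750 × 1.75 = $87,062.50.
Defendant is enrolled full-time in school (−20%): $87,062.50 × 0.8 = $69,650.
Voluntary surrender to law enforcement (−20%): $69,650 × 0.8 = $55,720.
$55,720 is within the $275,000 maximum.

$55,720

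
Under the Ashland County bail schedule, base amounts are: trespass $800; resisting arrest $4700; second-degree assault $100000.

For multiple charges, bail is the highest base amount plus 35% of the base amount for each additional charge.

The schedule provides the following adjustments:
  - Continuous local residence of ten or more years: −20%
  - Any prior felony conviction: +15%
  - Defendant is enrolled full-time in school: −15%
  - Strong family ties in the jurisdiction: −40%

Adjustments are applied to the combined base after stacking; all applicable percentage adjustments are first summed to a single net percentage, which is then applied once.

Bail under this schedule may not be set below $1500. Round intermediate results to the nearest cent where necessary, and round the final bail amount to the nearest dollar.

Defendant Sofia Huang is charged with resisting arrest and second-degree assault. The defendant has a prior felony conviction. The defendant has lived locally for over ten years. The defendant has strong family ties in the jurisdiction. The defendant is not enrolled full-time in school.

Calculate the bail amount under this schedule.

$55905

Base amounts from the schedule: resisting arrest $4700; second-degree assault $100000.
Stacking rule: highest base plus 35% of each additional charge. Highest is second-degree assault at $100000. Additional: $4700 × 35% = $1645. Combined base = $100000 + $1645 = $101645.
Net percentage adjustment: −20% +15% −40% = −45%. $101645 × 0.55 = $55904.75.
$55904.75 is at or above the $1500 minimum.
Rounded to the nearest dollar: $55905.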